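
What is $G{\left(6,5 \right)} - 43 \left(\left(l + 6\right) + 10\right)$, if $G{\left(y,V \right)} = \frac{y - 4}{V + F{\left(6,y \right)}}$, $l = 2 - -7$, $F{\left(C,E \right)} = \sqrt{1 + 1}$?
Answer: $- \frac{24715}{23} - \frac{2 \sqrt{2}}{23} \approx -1074.7$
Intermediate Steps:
$F{\left(C,E \right)} = \sqrt{2}$
$l = 9$ ($l = 2 + 7 = 9$)
$G{\left(y,V \right)} = \frac{-4 + y}{V + \sqrt{2}}$ ($G{\left(y,V \right)} = \frac{y - 4}{V + \sqrt{2}} = \frac{-4 + y}{V + \sqrt{2}}$)
$G{\left(6,5 \right)} - 43 \left(\left(l + 6\right) + 10\right) = \frac{-4 + 6}{5 + \sqrt{2}} - 43 \left(\left(9 + 6\right) + 10\right) = \frac{1}{5 + \sqrt{2}} \cdot 2 - 43 \left(15 + 10\right) = \frac{2}{5 + \sqrt{2}} - 1075 = -1075 + \frac{2}{5 + \sqrt{2}}$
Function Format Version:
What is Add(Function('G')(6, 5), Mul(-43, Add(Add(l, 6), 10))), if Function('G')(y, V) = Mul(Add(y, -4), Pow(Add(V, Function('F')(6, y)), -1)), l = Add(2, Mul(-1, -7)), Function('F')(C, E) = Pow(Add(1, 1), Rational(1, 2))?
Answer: Add(Rational(-24715, 23), Mul(Rational(-2, 23), Pow(2, Rational(1, 2)))) ≈ -1074.7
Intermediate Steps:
Function('F')(C, E) = Pow(2, Rational(1, 2))
l = 9 (l = Add(2, 7) = 9)
Function('G')(y, V) = Mul(Pow(Add(V, Pow(2, Rational(1, 2))), -1), Add(-4, y)) (Function('G')(y, V) = Mul(Add(y, -4), Pow(Add(V, Pow(2, Rational(1, 2))), -1)) = Mul(Add(-4, y), Pow(Add(V, Pow(2, Rational(1, 2))), -1)) = Mul(Pow(Add(V, Pow(2, Rational(1, 2))), -1), Add(-4, y)))
Add(Function('G')(6, 5), Mul(-43, Add(Add(l, 6), 10))) = Add(Mul(Pow(Add(5, Pow(2, Rational(1, 2))), -1), Add(-4, 6)), Mul(-43, Add(Add(9, 6), 10))) = Add(Mul(Pow(Add(5, Pow(2, Rational(1, 2))), -1), 2), Mul(-43, Add(15, 10))) = Add(Mul(2, Pow(Add(5, Pow(2, Rational(1, 2))), -1)), Mul(-43, 25)) = Add(Mul(2, Pow(Add(5, Pow(2, Rational(1, 2))), -1)), -1075) = Add(-1075, Mul(2, Pow(Add(5, Pow(2, Rational(1, 2))), -1)))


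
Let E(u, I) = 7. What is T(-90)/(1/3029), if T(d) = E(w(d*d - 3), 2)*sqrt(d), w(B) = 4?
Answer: 63609*I*sqrt(10) ≈ 2.0115e+5*I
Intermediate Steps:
T(d) = 7*sqrt(d)
T(-90)/(1/3029) = (7*sqrt(-90))/(1/3029) = (7*(3*I*sqrt(10)))/(1/3029) = (21*I*sqrt(10))*3029 = 63609*I*sqrt(10)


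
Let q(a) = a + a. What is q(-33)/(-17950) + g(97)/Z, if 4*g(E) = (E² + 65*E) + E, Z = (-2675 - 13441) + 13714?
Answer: -141586661/86231800 ≈ -1.6419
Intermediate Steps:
q(a) = 2*a
Z = -2402 (Z = -16116 + 13714 = -2402)
g(E) = E²/4 + 33*E/2 (g(E) = ((E² + 65*E) + E)/4 = (E² + 66*E)/4 = E²/4 + 33*E/2)
q(-33)/(-17950) + g(97)/Z = (2*(-33))/(-17950) + ((¼)*97*(66 + 97))/(-2402) = -66*(-1/17950) + ((¼)*97*163)*(-1/2402) = 33/8975 + (15811/4)*(-1/2402) = 33/8975 - 15811/9608 = -141586661/86231800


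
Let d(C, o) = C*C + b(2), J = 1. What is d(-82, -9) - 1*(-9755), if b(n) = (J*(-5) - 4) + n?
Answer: 16472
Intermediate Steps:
b(n) = -9 + n (b(n) = (1*(-5) - 4) + n = (-5 - 4) + n = -9 + n)
d(C, o) = -7 + C² (d(C, o) = C*C + (-9 + 2) = C² - 7 = -7 + C²)
d(-82, -9) - 1*(-9755) = (-7 + (-82)²) - 1*(-9755) = (-7 + 6724) + 9755 = 6717 + 9755 = 16472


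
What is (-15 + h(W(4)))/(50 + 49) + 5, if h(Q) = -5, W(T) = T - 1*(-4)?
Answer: 475/99 ≈ 4.7980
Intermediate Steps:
W(T) = 4 + T (W(T) = T + 4 = 4 + T)
(-15 + h(W(4)))/(50 + 49) + 5 = (-15 - 5)/(50 + 49) + 5 = -20/99 + 5 = 475/99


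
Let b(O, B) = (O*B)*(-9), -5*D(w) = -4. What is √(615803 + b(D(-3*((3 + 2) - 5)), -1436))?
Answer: √15653555/5 ≈ 791.29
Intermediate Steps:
D(w) = ⅘ (D(w) = -⅕*(-4) = ⅘)
b(O, B) = -9*B*O (b(O, B) = (B*O)*(-9) = -9*B*O)
√(615803 + b(D(-3*((3 + 2) - 5)), -1436)) = √(615803 - 9*(-1436)*⅘) = √(615803 + 51696/5) = √(3130711/5) = √15653555/5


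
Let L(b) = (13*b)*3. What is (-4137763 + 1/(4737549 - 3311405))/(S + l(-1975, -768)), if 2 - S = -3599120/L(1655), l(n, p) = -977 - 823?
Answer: 76176601211618739/32074774348352 ≈ 2375.0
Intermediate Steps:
l(n, p) = -1800
L(b) = 39*b
S = 745642/12909 (S = 2 - (-3599120)/(39*1655) = 2 - (-3599120)/64545 = 2 - 1*(-719824/12909) = 2 + 719824/12909 = 745642/12909 ≈ 57.761)
(-4137763 + 1/(4737549 - 3311405))/(S + l(-1975, -768)) = (-4137763 + 1/(4737549 - 3311405))/(745642/12909 - 1800) = (-4137763 + 1/1426144)/(-22490558/12909) = (-4137763 + 1/1426144)*(-12909/22490558) = -5901045875871/1426144*(-12909/22490558) = 76176601211618739/32074774348352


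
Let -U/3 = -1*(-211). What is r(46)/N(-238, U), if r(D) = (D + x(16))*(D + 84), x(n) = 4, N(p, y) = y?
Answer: -6500/633 ≈ -10.269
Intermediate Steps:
U = -633 (U = -(-3)*(-211) = -3*211 = -633)
r(D) = (4 + D)*(84 + D) (r(D) = (D + 4)*(D + 84) = (4 + D)*(84 + D))
r(46)/N(-238, U) = (336 + 46**2 + 88*46)/(-633) = (336 + 2116 + 4048)*(-1/633) = 6500*(-1/633) = -6500/633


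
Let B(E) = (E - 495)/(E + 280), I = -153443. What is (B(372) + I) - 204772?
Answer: -233556303/652 ≈ -3.5822e+5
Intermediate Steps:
B(E) = (-495 + E)/(280 + E)
(B(372) + I) - 204772 = ((-495 + 372)/(280 + 372) - 153443) - 204772 = (-123/652 - 153443) - 204772 = -100044959/652 - 204772 = -233556303/652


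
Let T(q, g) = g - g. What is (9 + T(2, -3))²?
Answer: 81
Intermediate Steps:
T(q, g) = 0
(9 + T(2, -3))² = (9 + 0)² = 9² = 81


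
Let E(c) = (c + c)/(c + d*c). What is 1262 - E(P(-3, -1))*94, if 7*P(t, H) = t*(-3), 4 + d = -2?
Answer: 6498/5 ≈ 1299.6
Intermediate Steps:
d = -6 (d = -4 - 2 = -6)
P(t, H) = -3*t/7 (P(t, H) = (t*(-3))/7 = (-3*t)/7 = -3*t/7)
E(c) = -2/5 (E(c) = (c + c)/(c - 6*c) = (2*c)/((-5*c)) = (2*c)*(-1/(5*c)) = -2/5)
1262 - E(P(-3, -1))*94 = 1262 - (-2)*94/5 = 1262 - 1*(-188/5) = 1262 + 188/5 = 6498/5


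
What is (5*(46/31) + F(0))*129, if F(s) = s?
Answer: 29670/31 ≈ 957.10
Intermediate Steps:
(5*(46/31) + F(0))*129 = (5*(46/31) + 0)*129 = (230/31 + 0)*129 = (230/31)*129 = 29670/31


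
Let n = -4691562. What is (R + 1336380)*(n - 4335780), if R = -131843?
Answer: -10873767450654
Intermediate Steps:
(R + 1336380)*(n - 4335780) = (-131843 + 1336380)*(-4691562 - 4335780) = 1204537*(-9027342) = -10873767450654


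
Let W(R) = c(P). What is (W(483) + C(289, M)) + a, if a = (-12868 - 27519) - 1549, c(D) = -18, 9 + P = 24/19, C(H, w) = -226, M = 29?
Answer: -42180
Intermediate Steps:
P = -147/19 (P = -9 + 24/19 = -147/19 ≈ -7.7368)
a = -41936 (a = -40387 - 1549 = -41936)
W(R) = -18
(W(483) + C(289, M)) + a = (-18 - 226) - 41936 = -244 - 41936 = -42180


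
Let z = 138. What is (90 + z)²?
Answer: 51984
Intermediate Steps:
(90 + z)² = (90 + 138)² = 228² = 51984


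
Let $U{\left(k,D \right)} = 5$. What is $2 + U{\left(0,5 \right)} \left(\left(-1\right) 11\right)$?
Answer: $-53$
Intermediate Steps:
$2 + U{\left(0,5 \right)} \left(\left(-1\right) 11\right) = 2 + 5 \left(\left(-1\right) 11\right) = 2 + 5 \left(-11\right) = 2 - 55 = -53$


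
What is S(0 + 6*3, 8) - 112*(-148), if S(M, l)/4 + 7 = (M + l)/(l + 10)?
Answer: 148984/9 ≈ 16554.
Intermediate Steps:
S(M, l) = -28 + 4*(M + l)/(10 + l) (S(M, l) = -28 + 4*((M + l)/(l + 10)) = -28 + 4*((M + l)/(10 + l)) = -28 + 4*(M + l)/(10 + l))
S(0 + 6*3, 8) - 112*(-148) = 4*(-70 + (0 + 6*3) - 6*8)/(10 + 8) - 112*(-148) = 4*(-70 + (0 + 18) - 48)/18 + 16576 = 4*(1/18)*(-70 + 18 - 48) + 16576 = 4*(1/18)*(-100) + 16576 = -200/9 + 16576 = 148984/9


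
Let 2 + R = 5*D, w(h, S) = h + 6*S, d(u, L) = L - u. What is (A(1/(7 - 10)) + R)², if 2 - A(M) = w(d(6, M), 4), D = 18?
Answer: 47089/9 ≈ 5232.1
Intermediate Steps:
A(M) = -16 - M (A(M) = 2 - ((M - 1*6) + 6*4) = 2 - ((M - 6) + 24) = 2 - ((-6 + M) + 24) = 2 - (18 + M) = 2 + (-18 - M) = -16 - M)
R = 88 (R = -2 + 5*18 = -2 + 90 = 88)
(A(1/(7 - 10)) + R)² = ((-16 - 1/(7 - 10)) + 88)² = ((-16 - 1/(-3)) + 88)² = ((-16 - 1*(-⅓)) + 88)² = ((-16 + ⅓) + 88)² = (-47/3 + 88)² = (217/3)² = 47089/9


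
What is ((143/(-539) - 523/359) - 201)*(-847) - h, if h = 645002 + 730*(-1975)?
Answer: 2433724009/2513 ≈ 9.6845e+5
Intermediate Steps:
h = -796748 (h = 645002 - 1441750 = -796748)
((143/(-539) - 523/359) - 201)*(-847) - h = ((143/(-539) - 523/359) - 201)*(-847) - 1*(-796748) = ((143*(-1/539) - 523*1/359) - 201)*(-847) + 796748 = ((-13/49 - 523/359) - 201)*(-847) + 796748 = (-30294/17591 - 201)*(-847) + 796748 = -3566085/17591*(-847) + 796748 = 431496285/2513 + 796748 = 2433724009/2513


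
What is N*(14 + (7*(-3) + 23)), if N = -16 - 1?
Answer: -272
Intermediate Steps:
N = -17
N*(14 + (7*(-3) + 23)) = -17*(14 + (7*(-3) + 23)) = -17*(14 + (-21 + 23)) = -17*(14 + 2) = -17*16 = -272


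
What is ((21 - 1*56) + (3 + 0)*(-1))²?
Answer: 1444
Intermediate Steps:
((21 - 1*56) + (3 + 0)*(-1))² = ((21 - 56) + 3*(-1))² = (-35 - 3)² = (-38)² = 1444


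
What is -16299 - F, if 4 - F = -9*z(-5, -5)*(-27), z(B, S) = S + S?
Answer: -18733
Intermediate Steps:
z(B, S) = 2*S
F = 2434 (F = 4 - (-18*(-5))*(-27) = 4 - (-9*(-10))*(-27) = 4 - 90*(-27) = 4 - 1*(-2430) = 4 + 2430 = 2434)
-16299 - F = -16299 - 1*2434 = -16299 - 2434 = -18733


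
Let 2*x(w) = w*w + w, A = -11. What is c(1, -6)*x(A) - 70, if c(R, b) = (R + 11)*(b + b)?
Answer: -7990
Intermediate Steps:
x(w) = w/2 + w²/2 (x(w) = (w*w + w)/2 = (w² + w)/2 = (w + w²)/2 = w/2 + w²/2)
c(R, b) = 2*b*(11 + R) (c(R, b) = (11 + R)*(2*b) = 2*b*(11 + R))
c(1, -6)*x(A) - 70 = (2*(-6)*(11 + 1))*((½)*(-11)*(1 - 11)) - 70 = (2*(-6)*12)*((½)*(-11)*(-10)) - 70 = -144*55 - 70 = -7920 - 70 = -7990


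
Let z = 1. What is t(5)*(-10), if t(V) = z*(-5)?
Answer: 50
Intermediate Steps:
t(V) = -5 (t(V) = 1*(-5) = -5)
t(5)*(-10) = -5*(-10) = 50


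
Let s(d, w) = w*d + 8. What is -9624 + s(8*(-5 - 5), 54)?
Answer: -13936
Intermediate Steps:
s(d, w) = 8 + d*w (s(d, w) = d*w + 8 = 8 + d*w)
-9624 + s(8*(-5 - 5), 54) = -9624 + (8 + (8*(-5 - 5))*54) = -9624 + (8 + (8*(-10))*54) = -9624 + (8 - 80*54) = -9624 + (8 - 4320) = -9624 - 4312 = -13936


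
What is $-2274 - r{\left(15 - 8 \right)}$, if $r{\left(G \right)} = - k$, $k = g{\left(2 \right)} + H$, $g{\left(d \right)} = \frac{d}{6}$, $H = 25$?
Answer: $- \frac{6746}{3} \approx -2248.7$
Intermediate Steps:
$g{\left(d \right)} = \frac{d}{6}$ ($g{\left(d \right)} = d \frac{1}{6} = \frac{d}{6}$)
$k = \frac{76}{3}$ ($k = \frac{1}{6} \cdot 2 + 25 = \frac{1}{3} + 25 = \frac{76}{3} \approx 25.333$)
$r{\left(G \right)} = - \frac{76}{3}$ ($r{\left(G \right)} = \left(-1\right) \frac{76}{3} = - \frac{76}{3}$)
$-2274 - r{\left(15 - 8 \right)} = -2274 - - \frac{76}{3} = -2274 + \frac{76}{3} = - \frac{6746}{3}$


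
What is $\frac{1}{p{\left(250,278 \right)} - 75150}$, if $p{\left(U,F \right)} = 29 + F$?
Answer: $- \frac{1}{74843} \approx -1.3361 \cdot 10^{-5}$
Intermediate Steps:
$\frac{1}{p{\left(250,278 \right)} - 75150} = \frac{1}{\left(29 + 278\right) - 75150} = \frac{1}{307 - 75150} = \frac{1}{-74843} = - \frac{1}{74843}$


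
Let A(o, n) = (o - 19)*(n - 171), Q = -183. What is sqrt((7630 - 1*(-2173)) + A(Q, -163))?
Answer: sqrt(77271) ≈ 277.98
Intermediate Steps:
A(o, n) = (-171 + n)*(-19 + o) (A(o, n) = (-19 + o)*(-171 + n) = (-171 + n)*(-19 + o))
sqrt((7630 - 1*(-2173)) + A(Q, -163)) = sqrt((7630 - 1*(-2173)) + (3249 - 171*(-183) - 19*(-163) - 163*(-183))) = sqrt((7630 + 2173) + (3249 + 31293 + 3097 + 29829)) = sqrt(9803 + 67468) = sqrt(77271)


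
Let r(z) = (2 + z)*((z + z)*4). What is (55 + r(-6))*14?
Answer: 3458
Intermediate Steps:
r(z) = 8*z*(2 + z) (r(z) = (2 + z)*((2*z)*4) = (2 + z)*(8*z) = 8*z*(2 + z))
(55 + r(-6))*14 = (55 + 8*(-6)*(2 - 6))*14 = (55 + 8*(-6)*(-4))*14 = (55 + 192)*14 = 247*14 = 3458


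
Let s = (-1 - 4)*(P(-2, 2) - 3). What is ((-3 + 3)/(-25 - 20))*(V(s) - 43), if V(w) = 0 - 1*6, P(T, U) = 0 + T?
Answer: 0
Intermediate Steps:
P(T, U) = T
s = 25 (s = (-1 - 4)*(-2 - 3) = -5*(-5) = 25)
V(w) = -6 (V(w) = 0 - 6 = -6)
((-3 + 3)/(-25 - 20))*(V(s) - 43) = ((-3 + 3)/(-25 - 20))*(-6 - 43) = (0/(-45))*(-49) = (0*(-1/45))*(-49) = 0*(-49) = 0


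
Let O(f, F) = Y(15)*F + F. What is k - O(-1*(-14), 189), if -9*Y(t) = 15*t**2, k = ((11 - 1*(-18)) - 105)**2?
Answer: 76462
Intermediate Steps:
k = 5776 (k = ((11 + 18) - 105)**2 = (29 - 105)**2 = (-76)**2 = 5776)
Y(t) = -5*t**2/3
O(f, F) = -374*F (O(f, F) = (-5/3*15**2)*F + F = (-5/3*225)*F + F = -375*F + F = -374*F)
k - O(-1*(-14), 189) = 5776 - (-374)*189 = 5776 - 1*(-70686) = 5776 + 70686 = 76462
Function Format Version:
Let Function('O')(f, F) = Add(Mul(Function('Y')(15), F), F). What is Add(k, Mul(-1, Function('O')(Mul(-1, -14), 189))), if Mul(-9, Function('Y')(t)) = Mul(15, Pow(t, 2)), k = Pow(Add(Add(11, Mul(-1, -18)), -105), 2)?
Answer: 76462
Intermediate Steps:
k = 5776 (k = Pow(Add(Add(11, 18), -105), 2) = Pow(Add(29, -105), 2) = Pow(-76, 2) = 5776)
Function('Y')(t) = Mul(Rational(-5, 3), Pow(t, 2)) (Function('Y')(t) = Mul(Rational(-1, 9), Mul(15, Pow(t, 2))) = Mul(Rational(-5, 3), Pow(t, 2)))
Function('O')(f, F) = Mul(-374, F) (Function('O')(f, F) = Add(Mul(Mul(Rational(-5, 3), Pow(15, 2)), F), F) = Add(Mul(Mul(Rational(-5, 3), 225), F), F) = Add(Mul(-375, F), F) = Mul(-374, F))
Add(k, Mul(-1, Function('O')(Mul(-1, -14), 189))) = Add(5776, Mul(-1, Mul(-374, 189))) = Add(5776, Mul(-1, -70686)) = Add(5776, 70686) = 76462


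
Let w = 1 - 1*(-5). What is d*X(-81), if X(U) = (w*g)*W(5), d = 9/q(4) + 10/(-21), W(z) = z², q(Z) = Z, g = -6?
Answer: -11175/7 ≈ -1596.4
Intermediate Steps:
w = 6 (w = 1 + 5 = 6)
d = 149/84 (d = 9/4 + 10/(-21) = 9*(¼) + 10*(-1/21) = 9/4 - 10/21 = 149/84 ≈ 1.7738)
X(U) = -900 (X(U) = (6*(-6))*5² = -36*25 = -900)
d*X(-81) = (149/84)*(-900) = -11175/7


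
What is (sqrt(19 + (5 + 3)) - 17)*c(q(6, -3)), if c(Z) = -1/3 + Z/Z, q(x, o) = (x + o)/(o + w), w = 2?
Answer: -34/3 + 2*sqrt(3) ≈ -7.8692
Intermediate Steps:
q(x, o) = (o + x)/(2 + o) (q(x, o) = (x + o)/(o + 2) = (o + x)/(2 + o))
c(Z) = 2/3 (c(Z) = -1*1/3 + 1 = -1/3 + 1 = 2/3)
(sqrt(19 + (5 + 3)) - 17)*c(q(6, -3)) = (sqrt(19 + (5 + 3)) - 17)*(2/3) = (sqrt(19 + 8) - 17)*(2/3) = (sqrt(27) - 17)*(2/3) = (3*sqrt(3) - 17)*(2/3) = (-17 + 3*sqrt(3))*(2/3) = -34/3 + 2*sqrt(3)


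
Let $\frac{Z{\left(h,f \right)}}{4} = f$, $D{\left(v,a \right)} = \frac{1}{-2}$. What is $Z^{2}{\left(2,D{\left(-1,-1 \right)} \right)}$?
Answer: $4$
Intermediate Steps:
$D{\left(v,a \right)} = - \frac{1}{2}$
$Z{\left(h,f \right)} = 4 f$
$Z^{2}{\left(2,D{\left(-1,-1 \right)} \right)} = \left(4 \left(- \frac{1}{2}\right)\right)^{2} = \left(-2\right)^{2} = 4$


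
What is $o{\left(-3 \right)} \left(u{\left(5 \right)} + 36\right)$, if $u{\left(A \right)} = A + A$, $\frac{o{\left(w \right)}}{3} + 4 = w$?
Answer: $-966$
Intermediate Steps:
$o{\left(w \right)} = -12 + 3 w$
$u{\left(A \right)} = 2 A$
$o{\left(-3 \right)} \left(u{\left(5 \right)} + 36\right) = \left(-12 + 3 \left(-3\right)\right) \left(2 \cdot 5 + 36\right) = \left(-12 - 9\right) \left(10 + 36\right) = \left(-21\right) 46 = -966$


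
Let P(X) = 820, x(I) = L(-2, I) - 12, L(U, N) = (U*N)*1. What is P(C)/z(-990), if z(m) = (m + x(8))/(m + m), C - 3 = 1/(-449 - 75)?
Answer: 811800/509 ≈ 1594.9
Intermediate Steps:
C = 1571/524 (C = 3 + 1/(-449 - 75) = 3 + 1/(-524) = 3 - 1/524 = 1571/524 ≈ 2.9981)
L(U, N) = N*U (L(U, N) = (N*U)*1 = N*U)
x(I) = -12 - 2*I (x(I) = I*(-2) - 12 = -2*I - 12 = -12 - 2*I)
z(m) = (-28 + m)/(2*m) (z(m) = (m + (-12 - 2*8))/(m + m) = (m + (-12 - 16))/((2*m)) = (m - 28)*(1/(2*m)) = (-28 + m)*(1/(2*m)) = (-28 + m)/(2*m))
P(C)/z(-990) = 820/(((½)*(-28 - 990)/(-990))) = 820/(((½)*(-1/990)*(-1018))) = 820/(509/990) = 820*(990/509) = 811800/509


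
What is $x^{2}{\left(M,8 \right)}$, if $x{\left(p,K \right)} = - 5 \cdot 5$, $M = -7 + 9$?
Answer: $625$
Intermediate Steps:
$M = 2$
$x{\left(p,K \right)} = -25$ ($x{\left(p,K \right)} = \left(-1\right) 25 = -25$)
$x^{2}{\left(M,8 \right)} = \left(-25\right)^{2} = 625$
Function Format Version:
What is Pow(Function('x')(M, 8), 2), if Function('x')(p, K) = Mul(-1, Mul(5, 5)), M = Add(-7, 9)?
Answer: 625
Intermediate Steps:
M = 2
Function('x')(p, K) = -25 (Function('x')(p, K) = Mul(-1, 25) = -25)
Pow(Function('x')(M, 8), 2) = Pow(-25, 2) = 625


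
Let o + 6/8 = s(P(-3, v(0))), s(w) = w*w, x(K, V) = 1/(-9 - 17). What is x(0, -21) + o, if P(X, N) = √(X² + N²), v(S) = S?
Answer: 427/52 ≈ 8.2115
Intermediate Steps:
x(K, V) = -1/26 (x(K, V) = 1/(-26) = -1/26)
P(X, N) = √(N² + X²)
s(w) = w²
o = 33/4 (o = -¾ + (√(0² + (-3)²))² = -¾ + (√(0 + 9))² = -¾ + (√9)² = -¾ + 3² = -¾ + 9 = 33/4 ≈ 8.2500)
x(0, -21) + o = -1/26 + 33/4 = 427/52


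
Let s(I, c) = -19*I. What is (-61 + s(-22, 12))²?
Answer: 127449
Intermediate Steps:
(-61 + s(-22, 12))² = (-61 - 19*(-22))² = (-61 + 418)² = 357² = 127449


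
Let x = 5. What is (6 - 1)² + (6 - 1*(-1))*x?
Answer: 60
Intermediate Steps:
(6 - 1)² + (6 - 1*(-1))*x = (6 - 1)² + (6 - 1*(-1))*5 = 5² + (6 + 1)*5 = 25 + 7*5 = 25 + 35 = 60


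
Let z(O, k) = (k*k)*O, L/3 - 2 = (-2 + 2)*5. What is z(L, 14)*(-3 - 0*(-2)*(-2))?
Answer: -3528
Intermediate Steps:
L = 6 (L = 6 + 3*((-2 + 2)*5) = 6 + 3*(0*5) = 6 + 3*0 = 6 + 0 = 6)
z(O, k) = O*k² (z(O, k) = k²*O = O*k²)
z(L, 14)*(-3 - 0*(-2)*(-2)) = (6*14²)*(-3 - 0*(-2)*(-2)) = (6*196)*(-3 - 0*(-2)) = 1176*(-3 - 1*0) = 1176*(-3 + 0) = 1176*(-3) = -3528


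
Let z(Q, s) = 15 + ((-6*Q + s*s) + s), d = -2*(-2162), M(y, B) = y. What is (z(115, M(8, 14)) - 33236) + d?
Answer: -29515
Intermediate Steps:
d = 4324
z(Q, s) = 15 + s + s² - 6*Q (z(Q, s) = 15 + ((-6*Q + s²) + s) = 15 + ((s² - 6*Q) + s) = 15 + (s + s² - 6*Q) = 15 + s + s² - 6*Q)
(z(115, M(8, 14)) - 33236) + d = ((15 + 8 + 8² - 6*115) - 33236) + 4324 = ((15 + 8 + 64 - 690) - 33236) + 4324 = (-603 - 33236) + 4324 = -33839 + 4324 = -29515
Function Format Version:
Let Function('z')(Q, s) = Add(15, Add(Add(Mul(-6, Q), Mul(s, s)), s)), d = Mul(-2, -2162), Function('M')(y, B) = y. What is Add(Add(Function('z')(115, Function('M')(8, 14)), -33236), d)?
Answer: -29515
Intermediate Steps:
d = 4324
Function('z')(Q, s) = Add(15, s, Pow(s, 2), Mul(-6, Q)) (Function('z')(Q, s) = Add(15, Add(Add(Mul(-6, Q), Pow(s, 2)), s)) = Add(15, Add(Add(Pow(s, 2), Mul(-6, Q)), s)) = Add(15, Add(s, Pow(s, 2), Mul(-6, Q))) = Add(15, s, Pow(s, 2), Mul(-6, Q)))
Add(Add(Function('z')(115, Function('M')(8, 14)), -33236), d) = Add(Add(Add(15, 8, Pow(8, 2), Mul(-6, 115)), -33236), 4324) = Add(Add(Add(15, 8, 64, -690), -33236), 4324) = Add(Add(-603, -33236), 4324) = Add(-33839, 4324) = -29515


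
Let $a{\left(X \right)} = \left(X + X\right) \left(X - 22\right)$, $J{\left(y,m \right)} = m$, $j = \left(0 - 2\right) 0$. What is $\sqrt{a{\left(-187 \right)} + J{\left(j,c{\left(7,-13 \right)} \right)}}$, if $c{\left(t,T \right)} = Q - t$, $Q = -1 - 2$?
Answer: $6 \sqrt{2171} \approx 279.56$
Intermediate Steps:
$Q = -3$
$c{\left(t,T \right)} = -3 - t$
$j = 0$ ($j = \left(-2\right) 0 = 0$)
$a{\left(X \right)} = 2 X \left(-22 + X\right)$
$\sqrt{a{\left(-187 \right)} + J{\left(j,c{\left(7,-13 \right)} \right)}} = \sqrt{2 \left(-187\right) \left(-22 - 187\right) - 10} = \sqrt{2 \left(-187\right) \left(-209\right) - 10} = \sqrt{78166 - 10} = \sqrt{78156} = 6 \sqrt{2171}$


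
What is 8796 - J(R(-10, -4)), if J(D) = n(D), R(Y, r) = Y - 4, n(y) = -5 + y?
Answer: 8815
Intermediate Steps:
R(Y, r) = -4 + Y
J(D) = -5 + D
8796 - J(R(-10, -4)) = 8796 - (-5 + (-4 - 10)) = 8796 - (-5 - 14) = 8796 - 1*(-19) = 8796 + 19 = 8815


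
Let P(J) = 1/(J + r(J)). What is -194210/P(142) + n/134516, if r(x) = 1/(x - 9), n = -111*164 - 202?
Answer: -246705322735659/8945314 ≈ -2.7579e+7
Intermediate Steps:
n = -18406 (n = -18204 - 202 = -18406)
r(x) = 1/(-9 + x)
P(J) = 1/(J + 1/(-9 + J))
-194210/P(142) + n/134516 = -194210*(1 + 142*(-9 + 142))/(-9 + 142) - 18406/134516 = -194210/(133/(1 + 142*133)) - 18406*1/134516 = -194210/(133/(1 + 18886)) - 9203/67258 = -194210/(133/18887) - 9203/67258 = -194210/((1/18887)*133) - 9203/67258 = -194210/133/18887 - 9203/67258 = -194210*18887/133 - 9203/67258 = -3668044270/133 - 9203/67258 = -246705322735659/8945314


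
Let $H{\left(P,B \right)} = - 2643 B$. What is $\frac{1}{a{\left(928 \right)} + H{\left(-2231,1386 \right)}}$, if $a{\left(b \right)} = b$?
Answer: $- \frac{1}{3662270} \approx -2.7305 \cdot 10^{-7}$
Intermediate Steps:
$\frac{1}{a{\left(928 \right)} + H{\left(-2231,1386 \right)}} = \frac{1}{928 - 3663198} = \frac{1}{-3662270} = - \frac{1}{3662270}$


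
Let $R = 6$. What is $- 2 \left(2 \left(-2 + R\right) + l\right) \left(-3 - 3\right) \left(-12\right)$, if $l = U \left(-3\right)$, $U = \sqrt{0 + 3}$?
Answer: $-1152 + 432 \sqrt{3} \approx -403.75$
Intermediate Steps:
$U = \sqrt{3} \approx 1.732$
$l = - 3 \sqrt{3}$ ($l = \sqrt{3} \left(-3\right) = - 3 \sqrt{3} \approx -5.1962$)
$- 2 \left(2 \left(-2 + R\right) + l\right) \left(-3 - 3\right) \left(-12\right) = - 2 \left(2 \left(-2 + 6\right) - 3 \sqrt{3}\right) \left(-3 - 3\right) \left(-12\right) = - 2 \left(2 \cdot 4 - 3 \sqrt{3}\right) \left(-6\right) \left(-12\right) = - 2 \left(8 - 3 \sqrt{3}\right) \left(-6\right) \left(-12\right) = - 2 \left(-48 + 18 \sqrt{3}\right) \left(-12\right) = \left(96 - 36 \sqrt{3}\right) \left(-12\right) = -1152 + 432 \sqrt{3}$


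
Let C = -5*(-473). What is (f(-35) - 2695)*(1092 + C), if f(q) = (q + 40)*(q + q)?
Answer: -10526565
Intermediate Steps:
f(q) = 2*q*(40 + q) (f(q) = (40 + q)*(2*q) = 2*q*(40 + q))
C = 2365
(f(-35) - 2695)*(1092 + C) = (2*(-35)*(40 - 35) - 2695)*(1092 + 2365) = (2*(-35)*5 - 2695)*3457 = (-350 - 2695)*3457 = -3045*3457 = -10526565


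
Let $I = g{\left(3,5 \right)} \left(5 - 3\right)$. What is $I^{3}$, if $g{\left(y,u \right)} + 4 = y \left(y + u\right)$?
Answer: $64000$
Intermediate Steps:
$g{\left(y,u \right)} = -4 + y \left(u + y\right)$ ($g{\left(y,u \right)} = -4 + y \left(y + u\right) = -4 + y \left(u + y\right)$)
$I = 40$ ($I = \left(-4 + 3^{2} + 5 \cdot 3\right) \left(5 - 3\right) = \left(-4 + 9 + 15\right) 2 = 20 \cdot 2 = 40$)
$I^{3} = 40^{3} = 64000$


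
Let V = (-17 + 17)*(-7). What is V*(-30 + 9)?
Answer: 0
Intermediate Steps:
V = 0 (V = 0*(-7) = 0)
V*(-30 + 9) = 0*(-30 + 9) = 0*(-21) = 0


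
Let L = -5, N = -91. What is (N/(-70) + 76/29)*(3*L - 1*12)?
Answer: -30699/290 ≈ -105.86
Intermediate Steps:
(N/(-70) + 76/29)*(3*L - 1*12) = (-91/(-70) + 76/29)*(3*(-5) - 1*12) = (-91*(-1/70) + 76*(1/29))*(-15 - 12) = (13/10 + 76/29)*(-27) = (1137/290)*(-27) = -30699/290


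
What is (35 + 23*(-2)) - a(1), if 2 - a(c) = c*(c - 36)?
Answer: -48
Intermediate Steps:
a(c) = 2 - c*(-36 + c) (a(c) = 2 - c*(c - 36) = 2 - c*(-36 + c))
(35 + 23*(-2)) - a(1) = (35 + 23*(-2)) - (2 - 1*1² + 36*1) = (35 - 46) - (2 - 1*1 + 36) = -11 - (2 - 1 + 36) = -11 - 1*37 = -11 - 37 = -48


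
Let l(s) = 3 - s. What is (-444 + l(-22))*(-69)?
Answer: 28911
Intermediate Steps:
(-444 + l(-22))*(-69) = (-444 + (3 - 1*(-22)))*(-69) = (-444 + (3 + 22))*(-69) = (-444 + 25)*(-69) = -419*(-69) = 28911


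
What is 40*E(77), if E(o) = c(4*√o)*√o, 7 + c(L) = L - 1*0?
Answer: 12320 - 280*√77 ≈ 9863.0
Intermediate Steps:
c(L) = -7 + L (c(L) = -7 + (L - 1*0) = -7 + (L + 0) = -7 + L)
E(o) = √o*(-7 + 4*√o) (E(o) = (-7 + 4*√o)*√o = √o*(-7 + 4*√o))
40*E(77) = 40*(-7*√77 + 4*77) = 40*(-7*√77 + 308) = 40*(308 - 7*√77) = 12320 - 280*√77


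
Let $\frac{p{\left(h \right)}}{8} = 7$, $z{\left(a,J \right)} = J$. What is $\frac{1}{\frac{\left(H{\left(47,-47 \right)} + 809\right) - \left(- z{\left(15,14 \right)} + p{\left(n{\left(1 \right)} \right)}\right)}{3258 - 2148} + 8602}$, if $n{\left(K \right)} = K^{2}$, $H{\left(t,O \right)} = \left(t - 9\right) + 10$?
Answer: $\frac{222}{1909807} \approx 0.00011624$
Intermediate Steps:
$H{\left(t,O \right)} = 1 + t$ ($H{\left(t,O \right)} = \left(-9 + t\right) + 10 = 1 + t$)
$p{\left(h \right)} = 56$ ($p{\left(h \right)} = 8 \cdot 7 = 56$)
$\frac{1}{\frac{\left(H{\left(47,-47 \right)} + 809\right) - \left(- z{\left(15,14 \right)} + p{\left(n{\left(1 \right)} \right)}\right)}{3258 - 2148} + 8602} = \frac{1}{\frac{\left(\left(1 + 47\right) + 809\right) + \left(14 - 56\right)}{3258 - 2148} + 8602} = \frac{1}{\frac{\left(48 + 809\right) + \left(14 - 56\right)}{1110} + 8602} = \frac{1}{\left(857 - 42\right) \frac{1}{1110} + 8602} = \frac{1}{815 \cdot \frac{1}{1110} + 8602} = \frac{1}{\frac{163}{222} + 8602} = \frac{1}{\frac{1909807}{222}} = \frac{222}{1909807}$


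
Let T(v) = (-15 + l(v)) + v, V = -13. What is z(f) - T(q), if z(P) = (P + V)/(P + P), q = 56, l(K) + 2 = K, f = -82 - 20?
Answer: -19265/204 ≈ -94.436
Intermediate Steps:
f = -102
l(K) = -2 + K
T(v) = -17 + 2*v (T(v) = (-15 + (-2 + v)) + v = (-17 + v) + v = -17 + 2*v)
z(P) = (-13 + P)/(2*P) (z(P) = (P - 13)/(P + P) = (-13 + P)/((2*P)) = (-13 + P)*(1/(2*P)) = (-13 + P)/(2*P))
z(f) - T(q) = (1/2)*(-13 - 102)/(-102) - (-17 + 2*56) = (1/2)*(-1/102)*(-115) - (-17 + 112) = 115/204 - 1*95 = 115/204 - 95 = -19265/204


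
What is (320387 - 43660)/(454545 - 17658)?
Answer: 25157/39717 ≈ 0.63341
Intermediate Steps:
(320387 - 43660)/(454545 - 17658) = 276727/436887 = 276727*(1/436887) = 25157/39717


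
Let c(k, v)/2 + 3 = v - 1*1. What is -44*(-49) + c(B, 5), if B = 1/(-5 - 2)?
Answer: 2158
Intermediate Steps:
B = -⅐ (B = 1/(-7) = -⅐ ≈ -0.14286)
c(k, v) = -8 + 2*v (c(k, v) = -6 + 2*(v - 1*1) = -6 + 2*(v - 1) = -6 + 2*(-1 + v) = -6 + (-2 + 2*v) = -8 + 2*v)
-44*(-49) + c(B, 5) = -44*(-49) + (-8 + 2*5) = 2156 + (-8 + 10) = 2156 + 2 = 2158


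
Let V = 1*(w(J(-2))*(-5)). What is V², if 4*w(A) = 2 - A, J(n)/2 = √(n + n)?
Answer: -75/4 - 25*I ≈ -18.75 - 25.0*I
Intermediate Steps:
J(n) = 2*√2*√n (J(n) = 2*√(n + n) = 2*√(2*n) = 2*(√2*√n) = 2*√2*√n)
w(A) = ½ - A/4 (w(A) = (2 - A)/4 = ½ - A/4)
V = -5/2 + 5*I (V = 1*((½ - √2*√(-2)/2)*(-5)) = 1*((½ - √2*I*√2/2)*(-5)) = 1*((½ - I)*(-5)) = 1*(-5/2 + 5*I) = -5/2 + 5*I ≈ -2.5 + 5.0*I)
V² = (-5/2 + 5*I)²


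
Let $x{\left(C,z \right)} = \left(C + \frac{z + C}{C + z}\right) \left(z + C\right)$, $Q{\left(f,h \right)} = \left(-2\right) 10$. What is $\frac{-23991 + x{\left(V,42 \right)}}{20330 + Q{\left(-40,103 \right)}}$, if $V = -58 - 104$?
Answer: $- \frac{1557}{6770} \approx -0.22999$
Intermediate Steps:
$Q{\left(f,h \right)} = -20$
$V = -162$
$x{\left(C,z \right)} = \left(1 + C\right) \left(C + z\right)$ ($x{\left(C,z \right)} = \left(C + \frac{C + z}{C + z}\right) \left(C + z\right) = \left(C + 1\right) \left(C + z\right) = \left(1 + C\right) \left(C + z\right)$)
$\frac{-23991 + x{\left(V,42 \right)}}{20330 + Q{\left(-40,103 \right)}} = \frac{-23991 + \left(-162 + 42 + \left(-162\right)^{2} - 6804\right)}{20330 - 20} = \frac{-23991 + \left(-162 + 42 + 26244 - 6804\right)}{20310} = \left(-23991 + 19320\right) \frac{1}{20310} = \left(-4671\right) \frac{1}{20310} = - \frac{1557}{6770}$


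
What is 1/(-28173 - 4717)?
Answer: -1/32890 ≈ -3.0404e-5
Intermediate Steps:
1/(-28173 - 4717) = 1/(-32890) = -1/32890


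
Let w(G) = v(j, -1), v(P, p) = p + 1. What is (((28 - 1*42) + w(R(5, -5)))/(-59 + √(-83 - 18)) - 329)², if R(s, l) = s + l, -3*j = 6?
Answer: 49*(130237*√101 + 3727666*I)/(59*√101 + 1690*I) ≈ 1.0809e+5 - 25.828*I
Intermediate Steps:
j = -2 (j = -⅓*6 = -2)
v(P, p) = 1 + p
R(s, l) = l + s
w(G) = 0 (w(G) = 1 - 1 = 0)
(((28 - 1*42) + w(R(5, -5)))/(-59 + √(-83 - 18)) - 329)² = (((28 - 1*42) + 0)/(-59 + √(-83 - 18)) - 329)² = (((28 - 42) + 0)/(-59 + √(-101)) - 329)² = ((-14 + 0)/(-59 + I*√101) - 329)² = (-14/(-59 + I*√101) - 329)² = (-329 - 14/(-59 + I*√101))²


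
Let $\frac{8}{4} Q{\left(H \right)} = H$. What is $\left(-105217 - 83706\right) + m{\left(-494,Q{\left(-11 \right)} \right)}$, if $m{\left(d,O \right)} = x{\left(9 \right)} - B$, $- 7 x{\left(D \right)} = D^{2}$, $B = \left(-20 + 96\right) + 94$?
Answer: $- \frac{1323732}{7} \approx -1.891 \cdot 10^{5}$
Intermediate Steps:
$B = 170$ ($B = 76 + 94 = 170$)
$x{\left(D \right)} = - \frac{D^{2}}{7}$
$Q{\left(H \right)} = \frac{H}{2}$
$m{\left(d,O \right)} = - \frac{1271}{7}$ ($m{\left(d,O \right)} = - \frac{9^{2}}{7} - 170 = \left(- \frac{1}{7}\right) 81 - 170 = - \frac{81}{7} - 170 = - \frac{1271}{7}$)
$\left(-105217 - 83706\right) + m{\left(-494,Q{\left(-11 \right)} \right)} = \left(-105217 - 83706\right) - \frac{1271}{7} = -188923 - \frac{1271}{7} = - \frac{1323732}{7}$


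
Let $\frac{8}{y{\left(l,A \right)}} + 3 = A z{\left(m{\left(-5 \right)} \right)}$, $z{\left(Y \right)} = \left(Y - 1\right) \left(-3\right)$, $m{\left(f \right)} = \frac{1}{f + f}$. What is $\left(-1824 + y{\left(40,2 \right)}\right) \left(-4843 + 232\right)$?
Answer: $\frac{25200652}{3} \approx 8.4002 \cdot 10^{6}$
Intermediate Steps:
$m{\left(f \right)} = \frac{1}{2 f}$
$z{\left(Y \right)} = 3 - 3 Y$ ($z{\left(Y \right)} = \left(-1 + Y\right) \left(-3\right) = 3 - 3 Y$)
$y{\left(l,A \right)} = \frac{8}{-3 + \frac{33 A}{10}}$ ($y{\left(l,A \right)} = \frac{8}{-3 + A \left(3 - 3 \frac{1}{2 \left(-5\right)}\right)} = \frac{8}{-3 + A \left(3 - 3 \cdot \frac{1}{2} \left(- \frac{1}{5}\right)\right)} = \frac{8}{-3 + A \left(3 - - \frac{3}{10}\right)} = \frac{8}{-3 + A \left(3 + \frac{3}{10}\right)} = \frac{8}{-3 + A \frac{33}{10}} = \frac{8}{-3 + \frac{33 A}{10}}$)
$\left(-1824 + y{\left(40,2 \right)}\right) \left(-4843 + 232\right) = \left(-1824 + \frac{80}{3 \left(-10 + 11 \cdot 2\right)}\right) \left(-4843 + 232\right) = \left(-1824 + \frac{80}{3 \left(-10 + 22\right)}\right) \left(-4611\right) = \left(-1824 + \frac{80}{3 \cdot 12}\right) \left(-4611\right) = \left(-1824 + \frac{80}{3} \cdot \frac{1}{12}\right) \left(-4611\right) = \left(-1824 + \frac{20}{9}\right) \left(-4611\right) = \left(- \frac{16396}{9}\right) \left(-4611\right) = \frac{25200652}{3}$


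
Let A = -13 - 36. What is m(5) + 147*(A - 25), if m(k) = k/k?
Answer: -10877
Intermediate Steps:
m(k) = 1
A = -49
m(5) + 147*(A - 25) = 1 + 147*(-49 - 25) = 1 + 147*(-74) = 1 - 10878 = -10877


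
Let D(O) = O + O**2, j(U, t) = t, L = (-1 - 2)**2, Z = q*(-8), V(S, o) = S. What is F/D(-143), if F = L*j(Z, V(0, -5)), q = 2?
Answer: 0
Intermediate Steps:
Z = -16 (Z = 2*(-8) = -16)
L = 9 (L = (-3)**2 = 9)
F = 0 (F = 9*0 = 0)
F/D(-143) = 0/((-143*(1 - 143))) = 0/((-143*(-142))) = 0/20306 = 0*(1/20306) = 0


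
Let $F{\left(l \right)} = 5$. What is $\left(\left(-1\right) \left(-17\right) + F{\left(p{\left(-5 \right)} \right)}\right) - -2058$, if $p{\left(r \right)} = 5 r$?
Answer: $2080$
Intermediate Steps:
$\left(\left(-1\right) \left(-17\right) + F{\left(p{\left(-5 \right)} \right)}\right) - -2058 = \left(\left(-1\right) \left(-17\right) + 5\right) - -2058 = \left(17 + 5\right) + 2058 = 22 + 2058 = 2080$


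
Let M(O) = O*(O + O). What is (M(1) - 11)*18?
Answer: -162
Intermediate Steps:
M(O) = 2*O² (M(O) = O*(2*O) = 2*O²)
(M(1) - 11)*18 = (2*1² - 11)*18 = (2*1 - 11)*18 = (2 - 11)*18 = -9*18 = -162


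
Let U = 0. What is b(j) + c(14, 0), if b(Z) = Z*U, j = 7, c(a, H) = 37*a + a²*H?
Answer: 518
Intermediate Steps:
c(a, H) = 37*a + H*a²
b(Z) = 0 (b(Z) = Z*0 = 0)
b(j) + c(14, 0) = 0 + 14*(37 + 0*14) = 0 + 14*(37 + 0) = 0 + 14*37 = 0 + 518 = 518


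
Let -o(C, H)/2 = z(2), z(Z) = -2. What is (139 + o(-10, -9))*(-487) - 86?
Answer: -69727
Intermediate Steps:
o(C, H) = 4 (o(C, H) = -2*(-2) = 4)
(139 + o(-10, -9))*(-487) - 86 = (139 + 4)*(-487) - 86 = 143*(-487) - 86 = -69641 - 86 = -69727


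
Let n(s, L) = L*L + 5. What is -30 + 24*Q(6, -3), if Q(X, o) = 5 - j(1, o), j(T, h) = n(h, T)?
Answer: -54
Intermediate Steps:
n(s, L) = 5 + L² (n(s, L) = L² + 5 = 5 + L²)
j(T, h) = 5 + T²
Q(X, o) = -1 (Q(X, o) = 5 - (5 + 1²) = 5 - (5 + 1) = 5 - 1*6 = 5 - 6 = -1)
-30 + 24*Q(6, -3) = -30 + 24*(-1) = -30 - 24 = -54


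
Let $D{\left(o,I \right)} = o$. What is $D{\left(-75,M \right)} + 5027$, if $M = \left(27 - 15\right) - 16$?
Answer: $4952$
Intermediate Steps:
$M = -4$ ($M = 12 - 16 = -4$)
$D{\left(-75,M \right)} + 5027 = -75 + 5027 = 4952$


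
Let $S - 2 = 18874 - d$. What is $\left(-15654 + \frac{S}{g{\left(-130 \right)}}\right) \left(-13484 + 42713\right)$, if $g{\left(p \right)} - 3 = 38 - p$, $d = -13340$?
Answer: $- \frac{25766513174}{57} \approx -4.5204 \cdot 10^{8}$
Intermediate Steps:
$g{\left(p \right)} = 41 - p$ ($g{\left(p \right)} = 3 - \left(-38 + p\right) = 41 - p$)
$S = 32216$ ($S = 2 + \left(18874 - -13340\right) = 2 + \left(18874 + 13340\right) = 2 + 32214 = 32216$)
$\left(-15654 + \frac{S}{g{\left(-130 \right)}}\right) \left(-13484 + 42713\right) = \left(-15654 + \frac{32216}{41 - -130}\right) \left(-13484 + 42713\right) = \left(-15654 + \frac{32216}{41 + 130}\right) 29229 = \left(-15654 + \frac{32216}{171}\right) 29229 = \left(- \frac{2644618}{171}\right) 29229 = - \frac{25766513174}{57}$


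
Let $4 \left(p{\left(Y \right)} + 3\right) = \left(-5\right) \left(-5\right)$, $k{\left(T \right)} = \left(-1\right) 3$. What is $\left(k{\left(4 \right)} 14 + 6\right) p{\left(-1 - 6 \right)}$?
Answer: $-117$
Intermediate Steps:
$k{\left(T \right)} = -3$
$p{\left(Y \right)} = \frac{13}{4}$ ($p{\left(Y \right)} = -3 + \frac{\left(-5\right) \left(-5\right)}{4} = -3 + \frac{1}{4} \cdot 25 = -3 + \frac{25}{4} = \frac{13}{4}$)
$\left(k{\left(4 \right)} 14 + 6\right) p{\left(-1 - 6 \right)} = \left(\left(-3\right) 14 + 6\right) \frac{13}{4} = \left(-42 + 6\right) \frac{13}{4} = \left(-36\right) \frac{13}{4} = -117$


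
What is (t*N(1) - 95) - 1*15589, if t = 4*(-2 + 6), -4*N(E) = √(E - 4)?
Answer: -15684 - 4*I*√3 ≈ -15684.0 - 6.9282*I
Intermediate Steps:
N(E) = -√(-4 + E)/4 (N(E) = -√(E - 4)/4 = -√(-4 + E)/4)
t = 16 (t = 4*4 = 16)
(t*N(1) - 95) - 1*15589 = (16*(-√(-4 + 1)/4) - 95) - 1*15589 = (16*(-I*√3/4) - 95) - 15589 = (-4*I*√3 - 95) - 15589 = (-95 - 4*I*√3) - 15589 = -15684 - 4*I*√3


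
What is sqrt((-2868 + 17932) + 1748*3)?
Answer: 2*sqrt(5077) ≈ 142.51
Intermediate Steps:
sqrt((-2868 + 17932) + 1748*3) = sqrt(15064 + 5244) = sqrt(20308) = 2*sqrt(5077)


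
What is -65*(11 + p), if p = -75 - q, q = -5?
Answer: 3835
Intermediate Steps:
p = -70 (p = -75 - 1*(-5) = -75 + 5 = -70)
-65*(11 + p) = -65*(11 - 70) = -65*(-59) = 3835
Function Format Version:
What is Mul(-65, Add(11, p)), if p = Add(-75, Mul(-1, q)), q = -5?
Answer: 3835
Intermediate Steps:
p = -70 (p = Add(-75, Mul(-1, -5)) = Add(-75, 5) = -70)
Mul(-65, Add(11, p)) = Mul(-65, Add(11, -70)) = Mul(-65, -59) = 3835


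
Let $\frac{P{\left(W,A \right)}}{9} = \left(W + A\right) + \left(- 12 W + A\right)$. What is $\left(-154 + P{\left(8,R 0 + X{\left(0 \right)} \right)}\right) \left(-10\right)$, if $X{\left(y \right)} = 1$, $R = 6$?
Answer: $9280$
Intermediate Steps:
$P{\left(W,A \right)} = - 99 W + 18 A$ ($P{\left(W,A \right)} = 9 \left(\left(W + A\right) + \left(- 12 W + A\right)\right) = 9 \left(\left(A + W\right) + \left(A - 12 W\right)\right) = 9 \left(- 11 W + 2 A\right) = - 99 W + 18 A$)
$\left(-154 + P{\left(8,R 0 + X{\left(0 \right)} \right)}\right) \left(-10\right) = \left(-154 + \left(\left(-99\right) 8 + 18 \left(6 \cdot 0 + 1\right)\right)\right) \left(-10\right) = \left(-154 - \left(792 - 18 \left(0 + 1\right)\right)\right) \left(-10\right) = \left(-154 + \left(-792 + 18 \cdot 1\right)\right) \left(-10\right) = \left(-154 + \left(-792 + 18\right)\right) \left(-10\right) = \left(-154 - 774\right) \left(-10\right) = \left(-928\right) \left(-10\right) = 9280$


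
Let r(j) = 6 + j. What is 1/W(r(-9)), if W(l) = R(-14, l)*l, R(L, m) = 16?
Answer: -1/48 ≈ -0.020833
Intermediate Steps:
W(l) = 16*l
1/W(r(-9)) = 1/(16*(6 - 9)) = 1/(16*(-3)) = 1/(-48) = -1/48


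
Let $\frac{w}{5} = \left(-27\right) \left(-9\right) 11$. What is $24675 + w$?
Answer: $38040$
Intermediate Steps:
$w = 13365$ ($w = 5 \left(-27\right) \left(-9\right) 11 = 5 \cdot 243 \cdot 11 = 5 \cdot 2673 = 13365$)
$24675 + w = 24675 + 13365 = 38040$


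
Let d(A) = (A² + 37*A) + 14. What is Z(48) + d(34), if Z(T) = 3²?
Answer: 2437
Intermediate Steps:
Z(T) = 9
d(A) = 14 + A² + 37*A
Z(48) + d(34) = 9 + (14 + 34² + 37*34) = 9 + (14 + 1156 + 1258) = 9 + 2428 = 2437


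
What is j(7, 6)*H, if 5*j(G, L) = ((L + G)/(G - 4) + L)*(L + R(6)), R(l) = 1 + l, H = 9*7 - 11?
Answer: 20956/15 ≈ 1397.1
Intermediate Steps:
H = 52 (H = 63 - 11 = 52)
j(G, L) = (7 + L)*(L + (G + L)/(-4 + G))/5 (j(G, L) = (((L + G)/(G - 4) + L)*(L + (1 + 6)))/5 = (((G + L)/(-4 + G) + L)*(L + 7))/5 = (((G + L)/(-4 + G) + L)*(7 + L))/5 = ((L + (G + L)/(-4 + G))*(7 + L))/5 = ((7 + L)*(L + (G + L)/(-4 + G)))/5 = (7 + L)*(L + (G + L)/(-4 + G))/5)
j(7, 6)*H = ((-21*6 - 3*6² + 7*7 + 7*6² + 8*7*6)/(5*(-4 + 7)))*52 = ((⅕)*(-126 - 3*36 + 49 + 7*36 + 336)/3)*52 = ((⅕)*(⅓)*(-126 - 108 + 49 + 252 + 336))*52 = ((⅕)*(⅓)*403)*52 = (403/15)*52 = 20956/15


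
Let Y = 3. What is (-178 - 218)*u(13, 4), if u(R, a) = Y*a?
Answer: -4752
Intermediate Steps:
u(R, a) = 3*a
(-178 - 218)*u(13, 4) = (-178 - 218)*(3*4) = -396*12 = -4752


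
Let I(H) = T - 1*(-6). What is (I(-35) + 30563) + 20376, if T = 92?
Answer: 51037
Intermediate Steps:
I(H) = 98 (I(H) = 92 - 1*(-6) = 92 + 6 = 98)
(I(-35) + 30563) + 20376 = (98 + 30563) + 20376 = 30661 + 20376 = 51037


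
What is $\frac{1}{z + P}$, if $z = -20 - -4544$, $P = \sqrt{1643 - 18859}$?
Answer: $\frac{1131}{5120948} - \frac{i \sqrt{269}}{2560474} \approx 0.00022086 - 6.4055 \cdot 10^{-6} i$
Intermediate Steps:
$P = 8 i \sqrt{269}$ ($P = \sqrt{-17216} = 8 i \sqrt{269} \approx 131.21 i$)
$z = 4524$ ($z = -20 + 4544 = 4524$)
$\frac{1}{z + P} = \frac{1}{4524 + 8 i \sqrt{269}}$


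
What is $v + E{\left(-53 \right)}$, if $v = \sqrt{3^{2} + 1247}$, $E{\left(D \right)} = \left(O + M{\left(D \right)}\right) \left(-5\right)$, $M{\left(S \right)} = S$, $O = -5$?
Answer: $290 + 2 \sqrt{314} \approx 325.44$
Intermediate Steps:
$E{\left(D \right)} = 25 - 5 D$ ($E{\left(D \right)} = \left(-5 + D\right) \left(-5\right) = 25 - 5 D$)
$v = 2 \sqrt{314}$ ($v = \sqrt{9 + 1247} = \sqrt{1256} = 2 \sqrt{314} \approx 35.44$)
$v + E{\left(-53 \right)} = 2 \sqrt{314} + \left(25 - -265\right) = 2 \sqrt{314} + \left(25 + 265\right) = 2 \sqrt{314} + 290 = 290 + 2 \sqrt{314}$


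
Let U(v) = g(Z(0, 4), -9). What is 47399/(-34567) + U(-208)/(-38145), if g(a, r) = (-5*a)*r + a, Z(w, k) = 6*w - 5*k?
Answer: -355246643/263711643 ≈ -1.3471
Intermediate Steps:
Z(w, k) = -5*k + 6*w
g(a, r) = a - 5*a*r (g(a, r) = -5*a*r + a = a - 5*a*r)
U(v) = -920 (U(v) = (-5*4 + 6*0)*(1 - 5*(-9)) = (-20 + 0)*(1 + 45) = -20*46 = -920)
47399/(-34567) + U(-208)/(-38145) = 47399/(-34567) - 920/(-38145) = 47399*(-1/34567) - 920*(-1/38145) = -47399/34567 + 184/7629 = -355246643/263711643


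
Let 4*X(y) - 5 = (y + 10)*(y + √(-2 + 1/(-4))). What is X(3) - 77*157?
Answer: -12078 + 39*I/8 ≈ -12078.0 + 4.875*I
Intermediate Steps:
X(y) = 5/4 + (10 + y)*(y + 3*I/2)/4 (X(y) = 5/4 + ((y + 10)*(y + √(-2 + 1/(-4))))/4 = 5/4 + ((10 + y)*(y + √(-2 - ¼)))/4 = 5/4 + ((10 + y)*(y + √(-9/4)))/4 = 5/4 + ((10 + y)*(y + 3*I/2))/4 = 5/4 + (10 + y)*(y + 3*I/2)/4)
X(3) - 77*157 = (5/4 + (¼)*3² + 15*I/4 + (⅛)*3*(20 + 3*I)) - 77*157 = (5/4 + (¼)*9 + 15*I/4 + (15/2 + 9*I/8)) - 12089 = (5/4 + 9/4 + 15*I/4 + (15/2 + 9*I/8)) - 12089 = (11 + 39*I/8) - 12089 = -12078 + 39*I/8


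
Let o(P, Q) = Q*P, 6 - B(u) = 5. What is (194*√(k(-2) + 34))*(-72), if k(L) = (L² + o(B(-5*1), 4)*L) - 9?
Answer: -13968*√21 ≈ -64009.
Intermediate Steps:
B(u) = 1 (B(u) = 6 - 1*5 = 6 - 5 = 1)
o(P, Q) = P*Q
k(L) = -9 + L² + 4*L (k(L) = (L² + (1*4)*L) - 9 = (L² + 4*L) - 9 = -9 + L² + 4*L)
(194*√(k(-2) + 34))*(-72) = (194*√((-9 + (-2)² + 4*(-2)) + 34))*(-72) = (194*√((-9 + 4 - 8) + 34))*(-72) = (194*√(-13 + 34))*(-72) = (194*√21)*(-72) = -13968*√21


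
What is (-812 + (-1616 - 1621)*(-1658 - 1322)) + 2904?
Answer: 9648352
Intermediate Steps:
(-812 + (-1616 - 1621)*(-1658 - 1322)) + 2904 = (-812 - 3237*(-2980)) + 2904 = (-812 + 9646260) + 2904 = 9645448 + 2904 = 9648352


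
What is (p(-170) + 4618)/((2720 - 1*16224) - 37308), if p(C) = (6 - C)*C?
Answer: 12651/25406 ≈ 0.49795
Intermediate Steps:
p(C) = C*(6 - C)
(p(-170) + 4618)/((2720 - 1*16224) - 37308) = (-170*(6 - 1*(-170)) + 4618)/((2720 - 1*16224) - 37308) = (-170*(6 + 170) + 4618)/((2720 - 16224) - 37308) = (-170*176 + 4618)/(-13504 - 37308) = (-29920 + 4618)/(-50812) = -25302*(-1/50812) = 12651/25406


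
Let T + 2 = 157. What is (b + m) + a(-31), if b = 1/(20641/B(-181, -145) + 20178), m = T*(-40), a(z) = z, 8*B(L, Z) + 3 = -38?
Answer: -4125981229/662170 ≈ -6231.0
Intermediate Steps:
T = 155 (T = -2 + 157 = 155)
B(L, Z) = -41/8 (B(L, Z) = -3/8 + (⅛)*(-38) = -3/8 - 19/4 = -41/8)
m = -6200 (m = 155*(-40) = -6200)
b = 41/662170 (b = 1/(20641/(-41/8) + 20178) = 1/(20641*(-8/41) + 20178) = 1/(-165128/41 + 20178) = 1/(662170/41) = 41/662170 ≈ 6.1918e-5)
(b + m) + a(-31) = (41/662170 - 6200) - 31 = -4105453959/662170 - 31 = -4125981229/662170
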